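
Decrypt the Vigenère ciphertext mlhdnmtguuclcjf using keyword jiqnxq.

ddrqqwkyehfvtbp

Repeat the key across the ciphertext: jiqnxqjiqnxqjiq
m(12)−j(9): 3 → d
l(11)−i(8): 3 → d
h(7)−q(16): -9≡17 → r
d(3)−n(13): -10≡16 → q
n(13)−x(23): -10≡16 → q
m(12)−q(16): -4≡22 → w
t(19)−j(9): 10 → k
g(6)−i(8): -2≡24 → y
u(20)−q(16): 4 → e
u(20)−n(13): 7 → h
c(2)−x(23): -21≡5 → f
l(11)−q(16): -5≡21 → v
c(2)−j(9): -7≡19 → t
j(9)−i(8): 1 → b
f(5)−q(16): -11≡15 → p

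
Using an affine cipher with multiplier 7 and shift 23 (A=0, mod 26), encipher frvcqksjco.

gmolfptilr

f(5): 7·5+23=58≡6 → g
r(17): 7·17+23=142≡12 → m
v(21): 7·21+23=170≡14 → o
c(2): 7·2+23=37≡11 → l
q(16): 7·16+23=135≡5 → f
k(10): 7·10+23=93≡15 → p
s(18): 7·18+23=149≡19 → t
j(9): 7·9+23=86≡8 → i
c(2): 7·2+23=37≡11 → l
o(14): 7·14+23=121≡17 → r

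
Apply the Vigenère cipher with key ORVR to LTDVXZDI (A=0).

ZKYMLQYZ

Repeat the key across the message: ORVRORVR
L(11)+O(14): 25 → Z
T(19)+R(17): 36≡10 → K
D(3)+V(21): 24 → Y
V(21)+R(17): 38≡12 → M
X(23)+O(14): 37≡11 → L
Z(25)+R(17): 42≡16 → Q
D(3)+V(21): 24 → Y
I(8)+R(17): 25 → Z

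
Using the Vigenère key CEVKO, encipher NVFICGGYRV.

PZASQIKTBJ

Repeat the key across the message: CEVKOCEVKO
N(13)+C(2): 15 → P
V(21)+E(4): 25 → Z
F(5)+V(21): 26≡0 → A
I(8)+K(10): 18 → S
C(2)+O(14): 16 → Q
G(6)+C(2): 8 → I
G(6)+E(4): 10 → K
Y(24)+V(21): 45≡19 → T
R(17)+K(10): 27≡1 → B
V(21)+O(14): 35≡9 → J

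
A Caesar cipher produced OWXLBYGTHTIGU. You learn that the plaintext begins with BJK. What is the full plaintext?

From the crib: O(14)−B(1)=13, so the shift is 13.
Subtract 13 from each ciphertext letter:
O(14): 14−13=1 → B
W(22): 22−13=9 → J
X(23): 23−13=10 → K
L(11): 11−13=-2≡24 → Y
B(1): 1−13=-12≡14 → O
Y(24): 24−13=11 → L
G(6): 6−13=-7≡19 → T
T(19): 19−13=6 → G
H(7): 7−13=-6≡20 → U
T(19): 19−13=6 → G
I(8): 8−13=-5≡21 → V
G(6): 6−13=-7≡19 → T
U(20): 20−13=7 → H

BJKYOLTGUGVTH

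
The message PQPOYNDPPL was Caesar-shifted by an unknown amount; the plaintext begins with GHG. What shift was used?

From the crib: P(15)−G(6)=9, so the shift is 9.

9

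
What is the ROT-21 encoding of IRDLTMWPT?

I(8): 8+21=29≡3 → D
R(17): 17+21=38≡12 → M
D(3): 3+21=24 → Y
L(11): 11+21=32≡6 → G
T(19): 19+21=40≡14 → O
M(12): 12+21=33≡7 → H
W(22): 22+21=43≡17 → R
P(15): 15+21=36≡10 → K
T(19): 19+21=40≡14 → O

DMYGOHRKO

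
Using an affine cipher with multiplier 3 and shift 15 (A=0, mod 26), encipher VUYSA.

AXJRP

V(21): 3·21+15=78≡0 → A
U(20): 3·20+15=75≡23 → X
Y(24): 3·24+15=87≡9 → J
S(18): 3·18+15=69≡17 → R
A(0): 3·0+15=15 → P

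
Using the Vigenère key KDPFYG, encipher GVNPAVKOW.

QYCUYBURL

Repeat the key across the message: KDPFYGKDP
G(6)+K(10): 16 → Q
V(21)+D(3): 24 → Y
N(13)+P(15): 28≡2 → C
P(15)+F(5): 20 → U
A(0)+Y(24): 24 → Y
V(21)+G(6): 27≡1 → B
K(10)+K(10): 20 → U
O(14)+D(3): 17 → R
W(22)+P(15): 37≡11 → L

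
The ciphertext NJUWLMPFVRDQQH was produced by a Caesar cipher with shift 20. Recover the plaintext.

TPACRSVLBXJWWN

N(13): 13−20=-7≡19 → T
J(9): 9−20=-11≡15 → P
U(20): 20−20=0 → A
W(22): 22−20=2 → C
L(11): 11−20=-9≡17 → R
M(12): 12−20=-8≡18 → S
P(15): 15−20=-5≡21 → V
F(5): 5−20=-15≡11 → L
V(21): 21−20=1 → B
R(17): 17−20=-3≡23 → X
D(3): 3−20=-17≡9 → J
Q(16): 16−20=-4≡22 → W
Q(16): 16−20=-4≡22 → W
H(7): 7−20=-13≡13 → N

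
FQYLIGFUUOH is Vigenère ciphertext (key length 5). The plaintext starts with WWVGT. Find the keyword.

JUDFP

Subtract each crib letter from the matching ciphertext letter (mod 26):
F(5)−W(22)=-17≡9 → J
Q(16)−W(22)=-6≡20 → U
Y(24)−V(21)=3 → D
L(11)−G(6)=5 → F
I(8)−T(19)=-11≡15 → P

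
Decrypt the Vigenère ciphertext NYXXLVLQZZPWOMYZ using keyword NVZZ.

ADYYYAMRMEQXBRZA

Repeat the key across the ciphertext: NVZZNVZZNVZZNVZZ
N(13)−N(13): 0 → A
Y(24)−V(21): 3 → D
X(23)−Z(25): -2≡24 → Y
X(23)−Z(25): -2≡24 → Y
L(11)−N(13): -2≡24 → Y
V(21)−V(21): 0 → A
L(11)−Z(25): -14≡12 → M
Q(16)−Z(25): -9≡17 → R
Z(25)−N(13): 12 → M
Z(25)−V(21): 4 → E
P(15)−Z(25): -10≡16 → Q
W(22)−Z(25): -3≡23 → X
O(14)−N(13): 1 → B
M(12)−V(21): -9≡17 → R
Y(24)−Z(25): -1≡25 → Z
Z(25)−Z(25): 0 → A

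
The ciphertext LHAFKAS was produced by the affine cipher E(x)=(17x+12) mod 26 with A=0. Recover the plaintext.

The inverse of 17 mod 26 is 23, since 17·23=391≡1. Apply D(y)=23·(y−12) mod 26:
L(11): 23·(11−12)=-23≡3 → D
H(7): 23·(7−12)=-115≡15 → P
A(0): 23·(0−12)=-276≡10 → K
F(5): 23·(5−12)=-161≡21 → V
K(10): 23·(10−12)=-46≡6 → G
A(0): 23·(0−12)=-276≡10 → K
S(18): 23·(18−12)=138≡8 → I

DPKVGKI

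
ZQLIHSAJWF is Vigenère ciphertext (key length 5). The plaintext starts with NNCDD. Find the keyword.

MDJFE

Subtract each crib letter from the matching ciphertext letter (mod 26):
Z(25)−N(13)=12 → M
Q(16)−N(13)=3 → D
L(11)−C(2)=9 → J
I(8)−D(3)=5 → F
H(7)−D(3)=4 → E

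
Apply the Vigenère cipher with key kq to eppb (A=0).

Repeat the key across the message: kqkq
e(4)+k(10): 14 → o
p(15)+q(16): 31≡5 → f
p(15)+k(10): 25 → z
b(1)+q(16): 17 → r

ofzr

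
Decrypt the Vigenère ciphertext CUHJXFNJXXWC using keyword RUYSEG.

Repeat the key across the ciphertext: RUYSEGRUYSEG
C(2)−R(17): -15≡11 → L
U(20)−U(20): 0 → A
H(7)−Y(24): -17≡9 → J
J(9)−S(18): -9≡17 → R
X(23)−E(4): 19 → T
F(5)−G(6): -1≡25 → Z
N(13)−R(17): -4≡22 → W
J(9)−U(20): -11≡15 → P
X(23)−Y(24): -1≡25 → Z
X(23)−S(18): 5 → F
W(22)−E(4): 18 → S
C(2)−G(6): -4≡22 → W

LAJRTZWPZFSW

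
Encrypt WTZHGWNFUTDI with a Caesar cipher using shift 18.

OLRZYOFXMLVA

W(22): 22+18=40≡14 → O
T(19): 19+18=37≡11 → L
Z(25): 25+18=43≡17 → R
H(7): 7+18=25 → Z
G(6): 6+18=24 → Y
W(22): 22+18=40≡14 → O
N(13): 13+18=31≡5 → F
F(5): 5+18=23 → X
U(20): 20+18=38≡12 → M
T(19): 19+18=37≡11 → L
D(3): 3+18=21 → V
I(8): 8+18=26≡0 → A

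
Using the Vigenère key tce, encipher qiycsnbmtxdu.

jkcvuruoxqfy

Repeat the key across the message: tcetcetcetce
q(16)+t(19): 35≡9 → j
i(8)+c(2): 10 → k
y(24)+e(4): 28≡2 → c
c(2)+t(19): 21 → v
s(18)+c(2): 20 → u
n(13)+e(4): 17 → r
b(1)+t(19): 20 → u
m(12)+c(2): 14 → o
t(19)+e(4): 23 → x
x(23)+t(19): 42≡16 → q
d(3)+c(2): 5 → f
u(20)+e(4): 24 → y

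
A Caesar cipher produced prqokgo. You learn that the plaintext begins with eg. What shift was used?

From the crib: p(15)−e(4)=11, so the shift is 11.

11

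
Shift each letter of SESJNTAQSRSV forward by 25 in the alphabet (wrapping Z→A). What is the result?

RDRIMSZPRQRU

S(18): 18+25=43≡17 → R
E(4): 4+25=29≡3 → D
S(18): 18+25=43≡17 → R
J(9): 9+25=34≡8 → I
N(13): 13+25=38≡12 → M
T(19): 19+25=44≡18 → S
A(0): 0+25=25 → Z
Q(16): 16+25=41≡15 → P
S(18): 18+25=43≡17 → R
R(17): 17+25=42≡16 → Q
S(18): 18+25=43≡17 → R
V(21): 21+25=46≡20 → U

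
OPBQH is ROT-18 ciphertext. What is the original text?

WXJYP

O(14): 14−18=-4≡22 → W
P(15): 15−18=-3≡23 → X
B(1): 1−18=-17≡9 → J
Q(16): 16−18=-2≡24 → Y
H(7): 7−18=-11≡15 → P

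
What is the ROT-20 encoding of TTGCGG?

T(19): 19+20=39≡13 → N
T(19): 19+20=39≡13 → N
G(6): 6+20=26≡0 → A
C(2): 2+20=22 → W
G(6): 6+20=26≡0 → A
G(6): 6+20=26≡0 → A

NNAWAA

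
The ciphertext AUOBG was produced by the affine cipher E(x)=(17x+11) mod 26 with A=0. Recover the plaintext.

HZREP

The inverse of 17 mod 26 is 23, since 17·23=391≡1. Apply D(y)=23·(y−11) mod 26:
A(0): 23·(0−11)=-253≡7 → H
U(20): 23·(20−11)=207≡25 → Z
O(14): 23·(14−11)=69≡17 → R
B(1): 23·(1−11)=-230≡4 → E
G(6): 23·(6−11)=-115≡15 → P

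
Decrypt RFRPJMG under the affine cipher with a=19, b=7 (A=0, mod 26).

GEGKWDP

The inverse of 19 mod 26 is 11, since 19·11=209≡1. Apply D(y)=11·(y−7) mod 26:
R(17): 11·(17−7)=110≡6 → G
F(5): 11·(5−7)=-22≡4 → E
R(17): 11·(17−7)=110≡6 → G
P(15): 11·(15−7)=88≡10 → K
J(9): 11·(9−7)=22 → W
M(12): 11·(12−7)=55≡3 → D
G(6): 11·(6−7)=-11≡15 → P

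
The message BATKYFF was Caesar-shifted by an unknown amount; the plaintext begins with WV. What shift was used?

5

From the crib: B(1)−W(22)=-21≡5, so the shift is 5.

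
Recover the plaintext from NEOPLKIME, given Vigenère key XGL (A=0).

QYDSFZLGT

Repeat the key across the ciphertext: XGLXGLXGL
N(13)−X(23): -10≡16 → Q
E(4)−G(6): -2≡24 → Y
O(14)−L(11): 3 → D
P(15)−X(23): -8≡18 → S
L(11)−G(6): 5 → F
K(10)−L(11): -1≡25 → Z
I(8)−X(23): -15≡11 → L
M(12)−G(6): 6 → G
E(4)−L(11): -7≡19 → T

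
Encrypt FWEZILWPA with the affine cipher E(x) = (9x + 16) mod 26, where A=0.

F(5): 9·5+16=61≡9 → J
W(22): 9·22+16=214≡6 → G
E(4): 9·4+16=52≡0 → A
Z(25): 9·25+16=241≡7 → H
I(8): 9·8+16=88≡10 → K
L(11): 9·11+16=115≡11 → L
W(22): 9·22+16=214≡6 → G
P(15): 9·15+16=151≡21 → V
A(0): 9·0+16=16 → Q

JGAHKLGVQ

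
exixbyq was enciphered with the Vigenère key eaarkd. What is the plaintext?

axigrvm

Repeat the key across the ciphertext: eaarkde
e(4)−e(4): 0 → a
x(23)−a(0): 23 → x
i(8)−a(0): 8 → i
x(23)−r(17): 6 → g
b(1)−k(10): -9≡17 → r
y(24)−d(3): 21 → v
q(16)−e(4): 12 → m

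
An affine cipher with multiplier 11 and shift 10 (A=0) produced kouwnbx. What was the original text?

ayiufln

The inverse of 11 mod 26 is 19, since 11·19=209≡1. Apply D(y)=19·(y−10) mod 26:
k(10): 19·(10−10)=0 → a
o(14): 19·(14−10)=76≡24 → y
u(20): 19·(20−10)=190≡8 → i
w(22): 19·(22−10)=228≡20 → u
n(13): 19·(13−10)=57≡5 → f
b(1): 19·(1−10)=-171≡11 → l
x(23): 19·(23−10)=247≡13 → n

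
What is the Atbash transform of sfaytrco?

s(18) → h(7)
f(5) → u(20)
a(0) → z(25)
y(24) → b(1)
t(19) → g(6)
r(17) → i(8)
c(2) → x(23)
o(14) → l(11)

huzbgixl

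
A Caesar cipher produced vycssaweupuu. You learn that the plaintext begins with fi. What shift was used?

16

From the crib: v(21)−f(5)=16, so the shift is 16.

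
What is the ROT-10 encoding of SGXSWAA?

S(18): 18+10=28≡2 → C
G(6): 6+10=16 → Q
X(23): 23+10=33≡7 → H
S(18): 18+10=28≡2 → C
W(22): 22+10=32≡6 → G
A(0): 0+10=10 → K
A(0): 0+10=10 → K

CQHCGKK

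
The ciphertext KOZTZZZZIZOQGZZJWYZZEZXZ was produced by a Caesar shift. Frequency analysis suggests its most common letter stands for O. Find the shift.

11

The most frequent ciphertext letter is Z (appears 12 times).
Z is position 25; O is position 14.
Shift = 11.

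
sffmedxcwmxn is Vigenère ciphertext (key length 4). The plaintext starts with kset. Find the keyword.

Subtract each crib letter from the matching ciphertext letter (mod 26):
s(18)−k(10)=8 → i
f(5)−s(18)=-13≡13 → n
f(5)−e(4)=1 → b
m(12)−t(19)=-7≡19 → t

inbt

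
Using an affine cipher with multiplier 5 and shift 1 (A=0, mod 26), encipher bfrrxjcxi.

b(1): 5·1+1=6 → g
f(5): 5·5+1=26≡0 → a
r(17): 5·17+1=86≡8 → i
r(17): 5·17+1=86≡8 → i
x(23): 5·23+1=116≡12 → m
j(9): 5·9+1=46≡20 → u
c(2): 5·2+1=11 → l
x(23): 5·23+1=116≡12 → m
i(8): 5·8+1=41≡15 → p

gaiimulmp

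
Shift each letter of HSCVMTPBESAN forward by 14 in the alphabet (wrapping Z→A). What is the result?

VGQJAHDPSGOB

H(7): 7+14=21 → V
S(18): 18+14=32≡6 → G
C(2): 2+14=16 → Q
V(21): 21+14=35≡9 → J
M(12): 12+14=26≡0 → A
T(19): 19+14=33≡7 → H
P(15): 15+14=29≡3 → D
B(1): 1+14=15 → P
E(4): 4+14=18 → S
S(18): 18+14=32≡6 → G
A(0): 0+14=14 → O
N(13): 13+14=27≡1 → B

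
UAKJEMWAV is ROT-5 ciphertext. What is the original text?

PVFEZHRVQ

U(20): 20−5=15 → P
A(0): 0−5=-5≡21 → V
K(10): 10−5=5 → F
J(9): 9−5=4 → E
E(4): 4−5=-1≡25 → Z
M(12): 12−5=7 → H
W(22): 22−5=17 → R
A(0): 0−5=-5≡21 → V
V(21): 21−5=16 → Q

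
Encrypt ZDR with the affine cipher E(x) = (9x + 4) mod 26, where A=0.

VFB

Z(25): 9·25+4=229≡21 → V
D(3): 9·3+4=31≡5 → F
R(17): 9·17+4=157≡1 → B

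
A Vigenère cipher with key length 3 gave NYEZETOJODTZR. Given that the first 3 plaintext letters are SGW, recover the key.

Subtract each crib letter from the matching ciphertext letter (mod 26):
N(13)−S(18)=-5≡21 → V
Y(24)−G(6)=18 → S
E(4)−W(22)=-18≡8 → I

VSI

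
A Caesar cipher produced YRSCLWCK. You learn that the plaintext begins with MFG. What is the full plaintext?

MFGQZKQY

From the crib: Y(24)−M(12)=12, so the shift is 12.
Subtract 12 from each ciphertext letter:
Y(24): 24−12=12 → M
R(17): 17−12=5 → F
S(18): 18−12=6 → G
C(2): 2−12=-10≡16 → Q
L(11): 11−12=-1≡25 → Z
W(22): 22−12=10 → K
C(2): 2−12=-10≡16 → Q
K(10): 10−12=-2≡24 → Y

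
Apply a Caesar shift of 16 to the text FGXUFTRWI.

VWNKVJHMY

F(5): 5+16=21 → V
G(6): 6+16=22 → W
X(23): 23+16=39≡13 → N
U(20): 20+16=36≡10 → K
F(5): 5+16=21 → V
T(19): 19+16=35≡9 → J
R(17): 17+16=33≡7 → H
W(22): 22+16=38≡12 → M
I(8): 8+16=24 → Y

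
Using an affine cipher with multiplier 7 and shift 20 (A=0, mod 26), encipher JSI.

FQY

J(9): 7·9+20=83≡5 → F
S(18): 7·18+20=146≡16 → Q
I(8): 7·8+20=76≡24 → Y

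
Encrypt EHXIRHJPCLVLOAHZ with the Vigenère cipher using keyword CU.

Repeat the key across the message: CUCUCUCUCUCUCUCU
E(4)+C(2): 6 → G
H(7)+U(20): 27≡1 → B
X(23)+C(2): 25 → Z
I(8)+U(20): 28≡2 → C
R(17)+C(2): 19 → T
H(7)+U(20): 27≡1 → B
J(9)+C(2): 11 → L
P(15)+U(20): 35≡9 → J
C(2)+C(2): 4 → E
L(11)+U(20): 31≡5 → F
V(21)+C(2): 23 → X
L(11)+U(20): 31≡5 → F
O(14)+C(2): 16 → Q
A(0)+U(20): 20 → U
H(7)+C(2): 9 → J
Z(25)+U(20): 45≡19 → T

GBZCTBLJEFXFQUJT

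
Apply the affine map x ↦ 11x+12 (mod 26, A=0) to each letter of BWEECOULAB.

B(1): 11·1+12=23 → X
W(22): 11·22+12=254≡20 → U
E(4): 11·4+12=56≡4 → E
E(4): 11·4+12=56≡4 → E
C(2): 11·2+12=34≡8 → I
O(14): 11·14+12=166≡10 → K
U(20): 11·20+12=232≡24 → Y
L(11): 11·11+12=133≡3 → D
A(0): 11·0+12=12 → M
B(1): 11·1+12=23 → X

XUEEIKYDMX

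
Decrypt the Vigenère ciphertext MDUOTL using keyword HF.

Repeat the key across the ciphertext: HFHFHF
M(12)−H(7): 5 → F
D(3)−F(5): -2≡24 → Y
U(20)−H(7): 13 → N
O(14)−F(5): 9 → J
T(19)−H(7): 12 → M
L(11)−F(5): 6 → G

FYNJMG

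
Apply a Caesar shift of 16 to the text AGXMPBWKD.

A(0): 0+16=16 → Q
G(6): 6+16=22 → W
X(23): 23+16=39≡13 → N
M(12): 12+16=28≡2 → C
P(15): 15+16=31≡5 → F
B(1): 1+16=17 → R
W(22): 22+16=38≡12 → M
K(10): 10+16=26≡0 → A
D(3): 3+16=19 → T

QWNCFRMAT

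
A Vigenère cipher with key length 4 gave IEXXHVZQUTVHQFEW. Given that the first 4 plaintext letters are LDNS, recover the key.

XBKF

Subtract each crib letter from the matching ciphertext letter (mod 26):
I(8)−L(11)=-3≡23 → X
E(4)−D(3)=1 → B
X(23)−N(13)=10 → K
X(23)−S(18)=5 → F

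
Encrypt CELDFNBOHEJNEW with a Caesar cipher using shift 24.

ACJBDLZMFCHLCU

C(2): 2+24=26≡0 → A
E(4): 4+24=28≡2 → C
L(11): 11+24=35≡9 → J
D(3): 3+24=27≡1 → B
F(5): 5+24=29≡3 → D
N(13): 13+24=37≡11 → L
B(1): 1+24=25 → Z
O(14): 14+24=38≡12 → M
H(7): 7+24=31≡5 → F
E(4): 4+24=28≡2 → C
J(9): 9+24=33≡7 → H
N(13): 13+24=37≡11 → L
E(4): 4+24=28≡2 → C
W(22): 22+24=46≡20 → U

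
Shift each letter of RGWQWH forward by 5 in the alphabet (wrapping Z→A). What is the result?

WLBVBM

R(17): 17+5=22 → W
G(6): 6+5=11 → L
W(22): 22+5=27≡1 → B
Q(16): 16+5=21 → V
W(22): 22+5=27≡1 → B
H(7): 7+5=12 → M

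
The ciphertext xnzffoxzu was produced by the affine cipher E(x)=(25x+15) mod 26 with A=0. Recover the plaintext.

The inverse of 25 mod 26 is 25, since 25·25=625≡1. Apply D(y)=25·(y−15) mod 26:
x(23): 25·(23−15)=200≡18 → s
n(13): 25·(13−15)=-50≡2 → c
z(25): 25·(25−15)=250≡16 → q
f(5): 25·(5−15)=-250≡10 → k
f(5): 25·(5−15)=-250≡10 → k
o(14): 25·(14−15)=-25≡1 → b
x(23): 25·(23−15)=200≡18 → s
z(25): 25·(25−15)=250≡16 → q
u(20): 25·(20−15)=125≡21 → v

scqkkbsqv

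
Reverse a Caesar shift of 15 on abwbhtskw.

lmhmsedvh

a(0): 0−15=-15≡11 → l
b(1): 1−15=-14≡12 → m
w(22): 22−15=7 → h
b(1): 1−15=-14≡12 → m
h(7): 7−15=-8≡18 → s
t(19): 19−15=4 → e
s(18): 18−15=3 → d
k(10): 10−15=-5≡21 → v
w(22): 22−15=7 → h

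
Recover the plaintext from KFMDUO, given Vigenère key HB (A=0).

Repeat the key across the ciphertext: HBHBHB
K(10)−H(7): 3 → D
F(5)−B(1): 4 → E
M(12)−H(7): 5 → F
D(3)−B(1): 2 → C
U(20)−H(7): 13 → N
O(14)−B(1): 13 → N

DEFCNN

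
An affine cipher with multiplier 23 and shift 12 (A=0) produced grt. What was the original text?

The inverse of 23 mod 26 is 17, since 23·17=391≡1. Apply D(y)=17·(y−12) mod 26:
g(6): 17·(6−12)=-102≡2 → c
r(17): 17·(17−12)=85≡7 → h
t(19): 17·(19−12)=119≡15 → p

chp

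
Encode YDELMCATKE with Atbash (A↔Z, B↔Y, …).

Y(24) → B(1)
D(3) → W(22)
E(4) → V(21)
L(11) → O(14)
M(12) → N(13)
C(2) → X(23)
A(0) → Z(25)
T(19) → G(6)
K(10) → P(15)
E(4) → V(21)

BWVONXZGPV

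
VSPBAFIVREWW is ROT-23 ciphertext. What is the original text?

YVSEDILYUHZZ

V(21): 21−23=-2≡24 → Y
S(18): 18−23=-5≡21 → V
P(15): 15−23=-8≡18 → S
B(1): 1−23=-22≡4 → E
A(0): 0−23=-23≡3 → D
F(5): 5−23=-18≡8 → I
I(8): 8−23=-15≡11 → L
V(21): 21−23=-2≡24 → Y
R(17): 17−23=-6≡20 → U
E(4): 4−23=-19≡7 → H
W(22): 22−23=-1≡25 → Z
W(22): 22−23=-1≡25 → Z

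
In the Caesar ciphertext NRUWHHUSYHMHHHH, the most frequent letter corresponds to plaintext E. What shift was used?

3

The most frequent ciphertext letter is H (appears 7 times).
H is position 7; E is position 4.
Shift = 3.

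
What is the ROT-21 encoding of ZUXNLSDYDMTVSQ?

Z(25): 25+21=46≡20 → U
U(20): 20+21=41≡15 → P
X(23): 23+21=44≡18 → S
N(13): 13+21=34≡8 → I
L(11): 11+21=32≡6 → G
S(18): 18+21=39≡13 → N
D(3): 3+21=24 → Y
Y(24): 24+21=45≡19 → T
D(3): 3+21=24 → Y
M(12): 12+21=33≡7 → H
T(19): 19+21=40≡14 → O
V(21): 21+21=42≡16 → Q
S(18): 18+21=39≡13 → N
Q(16): 16+21=37≡11 → L

UPSIGNYTYHOQNL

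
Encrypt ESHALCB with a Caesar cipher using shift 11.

E(4): 4+11=15 → P
S(18): 18+11=29≡3 → D
H(7): 7+11=18 → S
A(0): 0+11=11 → L
L(11): 11+11=22 → W
C(2): 2+11=13 → N
B(1): 1+11=12 → M

PDSLWNM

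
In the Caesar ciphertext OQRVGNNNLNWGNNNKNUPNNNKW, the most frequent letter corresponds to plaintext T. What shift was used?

20

The most frequent ciphertext letter is N (appears 11 times).
N is position 13; T is position 19.
Shift = -6≡20.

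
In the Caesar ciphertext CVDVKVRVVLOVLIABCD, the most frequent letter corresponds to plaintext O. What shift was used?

7

The most frequent ciphertext letter is V (appears 6 times).
V is position 21; O is position 14.
Shift = 7.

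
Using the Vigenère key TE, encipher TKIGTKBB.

Repeat the key across the message: TETETETE
T(19)+T(19): 38≡12 → M
K(10)+E(4): 14 → O
I(8)+T(19): 27≡1 → B
G(6)+E(4): 10 → K
T(19)+T(19): 38≡12 → M
K(10)+E(4): 14 → O
B(1)+T(19): 20 → U
B(1)+E(4): 5 → F

MOBKMOUF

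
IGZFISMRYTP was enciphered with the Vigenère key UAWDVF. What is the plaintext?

Repeat the key across the ciphertext: UAWDVFUAWDV
I(8)−U(20): -12≡14 → O
G(6)−A(0): 6 → G
Z(25)−W(22): 3 → D
F(5)−D(3): 2 → C
I(8)−V(21): -13≡13 → N
S(18)−F(5): 13 → N
M(12)−U(20): -8≡18 → S
R(17)−A(0): 17 → R
Y(24)−W(22): 2 → C
T(19)−D(3): 16 → Q
P(15)−V(21): -6≡20 → U

OGDCNNSRCQU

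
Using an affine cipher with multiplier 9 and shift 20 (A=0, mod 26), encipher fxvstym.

f(5): 9·5+20=65≡13 → n
x(23): 9·23+20=227≡19 → t
v(21): 9·21+20=209≡1 → b
s(18): 9·18+20=182≡0 → a
t(19): 9·19+20=191≡9 → j
y(24): 9·24+20=236≡2 → c
m(12): 9·12+20=128≡24 → y

ntbajcy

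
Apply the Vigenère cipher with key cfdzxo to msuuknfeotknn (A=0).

oxxthbhjrshbp

Repeat the key across the message: cfdzxocfdzxoc
m(12)+c(2): 14 → o
s(18)+f(5): 23 → x
u(20)+d(3): 23 → x
u(20)+z(25): 45≡19 → t
k(10)+x(23): 33≡7 → h
n(13)+o(14): 27≡1 → b
f(5)+c(2): 7 → h
e(4)+f(5): 9 → j
o(14)+d(3): 17 → r
t(19)+z(25): 44≡18 → s
k(10)+x(23): 33≡7 → h
n(13)+o(14): 27≡1 → b
n(13)+c(2): 15 → p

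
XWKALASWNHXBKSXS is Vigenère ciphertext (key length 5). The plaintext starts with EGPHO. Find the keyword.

TQVTX

Subtract each crib letter from the matching ciphertext letter (mod 26):
X(23)−E(4)=19 → T
W(22)−G(6)=16 → Q
K(10)−P(15)=-5≡21 → V
A(0)−H(7)=-7≡19 → T
L(11)−O(14)=-3≡23 → X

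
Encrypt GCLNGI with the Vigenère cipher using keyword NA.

TCYNTI

Repeat the key across the message: NANANA
G(6)+N(13): 19 → T
C(2)+A(0): 2 → C
L(11)+N(13): 24 → Y
N(13)+A(0): 13 → N
G(6)+N(13): 19 → T
I(8)+A(0): 8 → I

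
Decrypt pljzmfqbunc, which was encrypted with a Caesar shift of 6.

p(15): 15−6=9 → j
l(11): 11−6=5 → f
j(9): 9−6=3 → d
z(25): 25−6=19 → t
m(12): 12−6=6 → g
f(5): 5−6=-1≡25 → z
q(16): 16−6=10 → k
b(1): 1−6=-5≡21 → v
u(20): 20−6=14 → o
n(13): 13−6=7 → h
c(2): 2−6=-4≡22 → w

jfdtgzkvohw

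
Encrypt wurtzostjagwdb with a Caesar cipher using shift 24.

w(22): 22+24=46≡20 → u
u(20): 20+24=44≡18 → s
r(17): 17+24=41≡15 → p
t(19): 19+24=43≡17 → r
z(25): 25+24=49≡23 → x
o(14): 14+24=38≡12 → m
s(18): 18+24=42≡16 → q
t(19): 19+24=43≡17 → r
j(9): 9+24=33≡7 → h
a(0): 0+24=24 → y
g(6): 6+24=30≡4 → e
w(22): 22+24=46≡20 → u
d(3): 3+24=27≡1 → b
b(1): 1+24=25 → z

usprxmqrhyeubz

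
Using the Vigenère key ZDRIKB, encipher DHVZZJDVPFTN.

Repeat the key across the message: ZDRIKBZDRIKB
D(3)+Z(25): 28≡2 → C
H(7)+D(3): 10 → K
V(21)+R(17): 38≡12 → M
Z(25)+I(8): 33≡7 → H
Z(25)+K(10): 35≡9 → J
J(9)+B(1): 10 → K
D(3)+Z(25): 28≡2 → C
V(21)+D(3): 24 → Y
P(15)+R(17): 32≡6 → G
F(5)+I(8): 13 → N
T(19)+K(10): 29≡3 → D
N(13)+B(1): 14 → O

CKMHJKCYGNDO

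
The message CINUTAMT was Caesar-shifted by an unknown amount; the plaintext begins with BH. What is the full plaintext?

BHMTSZLS

From the crib: C(2)−B(1)=1, so the shift is 1.
Subtract 1 from each ciphertext letter:
C(2): 2−1=1 → B
I(8): 8−1=7 → H
N(13): 13−1=12 → M
U(20): 20−1=19 → T
T(19): 19−1=18 → S
A(0): 0−1=-1≡25 → Z
M(12): 12−1=11 → L
T(19): 19−1=18 → S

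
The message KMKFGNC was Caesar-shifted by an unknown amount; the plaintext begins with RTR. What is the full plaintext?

From the crib: K(10)−R(17)=-7≡19, so the shift is 19.
Subtract 19 from each ciphertext letter:
K(10): 10−19=-9≡17 → R
M(12): 12−19=-7≡19 → T
K(10): 10−19=-9≡17 → R
F(5): 5−19=-14≡12 → M
G(6): 6−19=-13≡13 → N
N(13): 13−19=-6≡20 → U
C(2): 2−19=-17≡9 → J

RTRMNUJ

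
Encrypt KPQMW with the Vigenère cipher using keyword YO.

Repeat the key across the message: YOYOY
K(10)+Y(24): 34≡8 → I
P(15)+O(14): 29≡3 → D
Q(16)+Y(24): 40≡14 → O
M(12)+O(14): 26≡0 → A
W(22)+Y(24): 46≡20 → U

IDOAU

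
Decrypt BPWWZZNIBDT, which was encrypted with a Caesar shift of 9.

SGNNQQEZSUK

B(1): 1−9=-8≡18 → S
P(15): 15−9=6 → G
W(22): 22−9=13 → N
W(22): 22−9=13 → N
Z(25): 25−9=16 → Q
Z(25): 25−9=16 → Q
N(13): 13−9=4 → E
I(8): 8−9=-1≡25 → Z
B(1): 1−9=-8≡18 → S
D(3): 3−9=-6≡20 → U
T(19): 19−9=10 → K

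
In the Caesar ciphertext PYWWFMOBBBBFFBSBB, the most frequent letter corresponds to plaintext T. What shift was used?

The most frequent ciphertext letter is B (appears 7 times).
B is position 1; T is position 19.
Shift = -18≡8.

8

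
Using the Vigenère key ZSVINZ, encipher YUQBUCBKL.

XMLJHBACG

Repeat the key across the message: ZSVINZZSV
Y(24)+Z(25): 49≡23 → X
U(20)+S(18): 38≡12 → M
Q(16)+V(21): 37≡11 → L
B(1)+I(8): 9 → J
U(20)+N(13): 33≡7 → H
C(2)+Z(25): 27≡1 → B
B(1)+Z(25): 26≡0 → A
K(10)+S(18): 28≡2 → C
L(11)+V(21): 32≡6 → G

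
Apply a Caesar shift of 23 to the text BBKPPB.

B(1): 1+23=24 → Y
B(1): 1+23=24 → Y
K(10): 10+23=33≡7 → H
P(15): 15+23=38≡12 → M
P(15): 15+23=38≡12 → M
B(1): 1+23=24 → Y

YYHMMY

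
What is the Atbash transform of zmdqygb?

z(25) → a(0)
m(12) → n(13)
d(3) → w(22)
q(16) → j(9)
y(24) → b(1)
g(6) → t(19)
b(1) → y(24)

anwjbty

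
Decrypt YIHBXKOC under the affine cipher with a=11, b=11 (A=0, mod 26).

The inverse of 11 mod 26 is 19, since 11·19=209≡1. Apply D(y)=19·(y−11) mod 26:
Y(24): 19·(24−11)=247≡13 → N
I(8): 19·(8−11)=-57≡21 → V
H(7): 19·(7−11)=-76≡2 → C
B(1): 19·(1−11)=-190≡18 → S
X(23): 19·(23−11)=228≡20 → U
K(10): 19·(10−11)=-19≡7 → H
O(14): 19·(14−11)=57≡5 → F
C(2): 19·(2−11)=-171≡11 → L

NVCSUHFL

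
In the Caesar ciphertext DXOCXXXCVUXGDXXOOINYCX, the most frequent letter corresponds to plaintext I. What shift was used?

15

The most frequent ciphertext letter is X (appears 8 times).
X is position 23; I is position 8.
Shift = 15.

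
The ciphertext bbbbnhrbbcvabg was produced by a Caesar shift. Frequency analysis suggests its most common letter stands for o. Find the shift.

The most frequent ciphertext letter is b (appears 7 times).
b is position 1; o is position 14.
Shift = -13≡13.

13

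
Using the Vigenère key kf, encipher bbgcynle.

Repeat the key across the message: kfkfkfkf
b(1)+k(10): 11 → l
b(1)+f(5): 6 → g
g(6)+k(10): 16 → q
c(2)+f(5): 7 → h
y(24)+k(10): 34≡8 → i
n(13)+f(5): 18 → s
l(11)+k(10): 21 → v
e(4)+f(5): 9 → j

lgqhisvj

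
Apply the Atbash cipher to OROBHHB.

O(14) → L(11)
R(17) → I(8)
O(14) → L(11)
B(1) → Y(24)
H(7) → S(18)
H(7) → S(18)
B(1) → Y(24)

LILYSSY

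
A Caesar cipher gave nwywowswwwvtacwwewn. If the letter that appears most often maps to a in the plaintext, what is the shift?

22

The most frequent ciphertext letter is w (appears 9 times).
w is position 22; a is position 0.
Shift = 22.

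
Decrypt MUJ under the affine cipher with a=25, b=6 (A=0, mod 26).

The inverse of 25 mod 26 is 25, since 25·25=625≡1. Apply D(y)=25·(y−6) mod 26:
M(12): 25·(12−6)=150≡20 → U
U(20): 25·(20−6)=350≡12 → M
J(9): 25·(9−6)=75≡23 → X

UMX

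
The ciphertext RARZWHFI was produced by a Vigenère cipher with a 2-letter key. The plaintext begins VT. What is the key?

WH

Subtract each crib letter from the matching ciphertext letter (mod 26):
R(17)−V(21)=-4≡22 → W
A(0)−T(19)=-19≡7 → H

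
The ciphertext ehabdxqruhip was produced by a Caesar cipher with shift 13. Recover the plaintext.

runoqkdehuvc

e(4): 4−13=-9≡17 → r
h(7): 7−13=-6≡20 → u
a(0): 0−13=-13≡13 → n
b(1): 1−13=-12≡14 → o
d(3): 3−13=-10≡16 → q
x(23): 23−13=10 → k
q(16): 16−13=3 → d
r(17): 17−13=4 → e
u(20): 20−13=7 → h
h(7): 7−13=-6≡20 → u
i(8): 8−13=-5≡21 → v
p(15): 15−13=2 → c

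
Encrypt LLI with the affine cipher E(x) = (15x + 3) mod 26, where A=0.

MMT

L(11): 15·11+3=168≡12 → M
L(11): 15·11+3=168≡12 → M
I(8): 15·8+3=123≡19 → T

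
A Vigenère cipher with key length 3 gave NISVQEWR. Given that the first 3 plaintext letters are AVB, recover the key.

Subtract each crib letter from the matching ciphertext letter (mod 26):
N(13)−A(0)=13 → N
I(8)−V(21)=-13≡13 → N
S(18)−B(1)=17 → R

NNR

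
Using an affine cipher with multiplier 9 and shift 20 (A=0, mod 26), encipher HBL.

FDP

H(7): 9·7+20=83≡5 → F
B(1): 9·1+20=29≡3 → D
L(11): 9·11+20=119≡15 → P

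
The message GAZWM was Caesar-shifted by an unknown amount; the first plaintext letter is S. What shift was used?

14

From the crib: G(6)−S(18)=-12≡14, so the shift is 14.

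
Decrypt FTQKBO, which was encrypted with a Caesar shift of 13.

F(5): 5−13=-8≡18 → S
T(19): 19−13=6 → G
Q(16): 16−13=3 → D
K(10): 10−13=-3≡23 → X
B(1): 1−13=-12≡14 → O
O(14): 14−13=1 → B

SGDXOB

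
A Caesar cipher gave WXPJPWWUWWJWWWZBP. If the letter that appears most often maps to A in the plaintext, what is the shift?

The most frequent ciphertext letter is W (appears 8 times).
W is position 22; A is position 0.
Shift = 22.

22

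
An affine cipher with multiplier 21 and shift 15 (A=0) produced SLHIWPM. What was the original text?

PGMRJAL

The inverse of 21 mod 26 is 5, since 21·5=105≡1. Apply D(y)=5·(y−15) mod 26:
S(18): 5·(18−15)=15 → P
L(11): 5·(11−15)=-20≡6 → G
H(7): 5·(7−15)=-40≡12 → M
I(8): 5·(8−15)=-35≡17 → R
W(22): 5·(22−15)=35≡9 → J
P(15): 5·(15−15)=0 → A
M(12): 5·(12−15)=-15≡11 → L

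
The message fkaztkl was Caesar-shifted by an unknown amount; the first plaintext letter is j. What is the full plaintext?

From the crib: f(5)−j(9)=-4≡22, so the shift is 22.
Subtract 22 from each ciphertext letter:
f(5): 5−22=-17≡9 → j
k(10): 10−22=-12≡14 → o
a(0): 0−22=-22≡4 → e
z(25): 25−22=3 → d
t(19): 19−22=-3≡23 → x
k(10): 10−22=-12≡14 → o
l(11): 11−22=-11≡15 → p

joedxop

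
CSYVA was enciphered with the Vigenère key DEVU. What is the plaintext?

Repeat the key across the ciphertext: DEVUD
C(2)−D(3): -1≡25 → Z
S(18)−E(4): 14 → O
Y(24)−V(21): 3 → D
V(21)−U(20): 1 → B
A(0)−D(3): -3≡23 → X

ZODBX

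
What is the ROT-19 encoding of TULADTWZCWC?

T(19): 19+19=38≡12 → M
U(20): 20+19=39≡13 → N
L(11): 11+19=30≡4 → E
A(0): 0+19=19 → T
D(3): 3+19=22 → W
T(19): 19+19=38≡12 → M
W(22): 22+19=41≡15 → P
Z(25): 25+19=44≡18 → S
C(2): 2+19=21 → V
W(22): 22+19=41≡15 → P
C(2): 2+19=21 → V

MNETWMPSVPV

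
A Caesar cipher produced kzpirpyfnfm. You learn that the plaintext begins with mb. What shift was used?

From the crib: k(10)−m(12)=-2≡24, so the shift is 24.

24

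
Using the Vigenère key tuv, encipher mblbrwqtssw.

Repeat the key across the message: tuvtuvtuvtu
m(12)+t(19): 31≡5 → f
b(1)+u(20): 21 → v
l(11)+v(21): 32≡6 → g
b(1)+t(19): 20 → u
r(17)+u(20): 37≡11 → l
w(22)+v(21): 43≡17 → r
q(16)+t(19): 35≡9 → j
t(19)+u(20): 39≡13 → n
s(18)+v(21): 39≡13 → n
s(18)+t(19): 37≡11 → l
w(22)+u(20): 42≡16 → q

fvgulrjnnlq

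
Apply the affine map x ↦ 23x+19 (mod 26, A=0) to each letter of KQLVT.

K(10): 23·10+19=249≡15 → P
Q(16): 23·16+19=387≡23 → X
L(11): 23·11+19=272≡12 → M
V(21): 23·21+19=502≡8 → I
T(19): 23·19+19=456≡14 → O

PXMIO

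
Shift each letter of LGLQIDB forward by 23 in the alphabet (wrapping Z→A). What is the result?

IDINFAY

L(11): 11+23=34≡8 → I
G(6): 6+23=29≡3 → D
L(11): 11+23=34≡8 → I
Q(16): 16+23=39≡13 → N
I(8): 8+23=31≡5 → F
D(3): 3+23=26≡0 → A
B(1): 1+23=24 → Y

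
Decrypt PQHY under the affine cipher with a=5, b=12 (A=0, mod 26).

The inverse of 5 mod 26 is 21, since 5·21=105≡1. Apply D(y)=21·(y−12) mod 26:
P(15): 21·(15−12)=63≡11 → L
Q(16): 21·(16−12)=84≡6 → G
H(7): 21·(7−12)=-105≡25 → Z
Y(24): 21·(24−12)=252≡18 → S

LGZS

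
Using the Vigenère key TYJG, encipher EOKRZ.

Repeat the key across the message: TYJGT
E(4)+T(19): 23 → X
O(14)+Y(24): 38≡12 → M
K(10)+J(9): 19 → T
R(17)+G(6): 23 → X
Z(25)+T(19): 44≡18 → S

XMTXS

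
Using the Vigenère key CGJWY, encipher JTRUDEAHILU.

Repeat the key across the message: CGJWYCGJWYC
J(9)+C(2): 11 → L
T(19)+G(6): 25 → Z
R(17)+J(9): 26≡0 → A
U(20)+W(22): 42≡16 → Q
D(3)+Y(24): 27≡1 → B
E(4)+C(2): 6 → G
A(0)+G(6): 6 → G
H(7)+J(9): 16 → Q
I(8)+W(22): 30≡4 → E
L(11)+Y(24): 35≡9 → J
U(20)+C(2): 22 → W

LZAQBGGQEJW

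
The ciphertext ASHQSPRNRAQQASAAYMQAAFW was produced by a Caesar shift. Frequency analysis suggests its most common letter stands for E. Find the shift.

The most frequent ciphertext letter is A (appears 7 times).
A is position 0; E is position 4.
Shift = -4≡22.

22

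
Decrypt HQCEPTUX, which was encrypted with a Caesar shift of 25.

IRDFQUVY

H(7): 7−25=-18≡8 → I
Q(16): 16−25=-9≡17 → R
C(2): 2−25=-23≡3 → D
E(4): 4−25=-21≡5 → F
P(15): 15−25=-10≡16 → Q
T(19): 19−25=-6≡20 → U
U(20): 20−25=-5≡21 → V
X(23): 23−25=-2≡24 → Y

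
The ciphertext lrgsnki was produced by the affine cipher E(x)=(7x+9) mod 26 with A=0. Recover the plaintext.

eqhfipl

The inverse of 7 mod 26 is 15, since 7·15=105≡1. Apply D(y)=15·(y−9) mod 26:
l(11): 15·(11−9)=30≡4 → e
r(17): 15·(17−9)=120≡16 → q
g(6): 15·(6−9)=-45≡7 → h
s(18): 15·(18−9)=135≡5 → f
n(13): 15·(13−9)=60≡8 → i
k(10): 15·(10−9)=15 → p
i(8): 15·(8−9)=-15≡11 → l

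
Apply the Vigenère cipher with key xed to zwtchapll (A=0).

wawzldmpo

Repeat the key across the message: xedxedxed
z(25)+x(23): 48≡22 → w
w(22)+e(4): 26≡0 → a
t(19)+d(3): 22 → w
c(2)+x(23): 25 → z
h(7)+e(4): 11 → l
a(0)+d(3): 3 → d
p(15)+x(23): 38≡12 → m
l(11)+e(4): 15 → p
l(11)+d(3): 14 → o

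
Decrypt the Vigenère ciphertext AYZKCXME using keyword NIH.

NQSXUQZW

Repeat the key across the ciphertext: NIHNIHNI
A(0)−N(13): -13≡13 → N
Y(24)−I(8): 16 → Q
Z(25)−H(7): 18 → S
K(10)−N(13): -3≡23 → X
C(2)−I(8): -6≡20 → U
X(23)−H(7): 16 → Q
M(12)−N(13): -1≡25 → Z
E(4)−I(8): -4≡22 → W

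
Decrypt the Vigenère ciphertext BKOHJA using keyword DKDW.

YALLGQ

Repeat the key across the ciphertext: DKDWDK
B(1)−D(3): -2≡24 → Y
K(10)−K(10): 0 → A
O(14)−D(3): 11 → L
H(7)−W(22): -15≡11 → L
J(9)−D(3): 6 → G
A(0)−K(10): -10≡16 → Q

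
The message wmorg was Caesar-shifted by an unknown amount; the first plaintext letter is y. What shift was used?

24

From the crib: w(22)−y(24)=-2≡24, so the shift is 24.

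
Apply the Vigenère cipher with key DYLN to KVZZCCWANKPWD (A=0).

NTKMFAHNQIAJG

Repeat the key across the message: DYLNDYLNDYLND
K(10)+D(3): 13 → N
V(21)+Y(24): 45≡19 → T
Z(25)+L(11): 36≡10 → K
Z(25)+N(13): 38≡12 → M
C(2)+D(3): 5 → F
C(2)+Y(24): 26≡0 → A
W(22)+L(11): 33≡7 → H
A(0)+N(13): 13 → N
N(13)+D(3): 16 → Q
K(10)+Y(24): 34≡8 → I
P(15)+L(11): 26≡0 → A
W(22)+N(13): 35≡9 → J
D(3)+D(3): 6 → G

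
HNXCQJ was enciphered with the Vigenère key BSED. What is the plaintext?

Repeat the key across the ciphertext: BSEDBS
H(7)−B(1): 6 → G
N(13)−S(18): -5≡21 → V
X(23)−E(4): 19 → T
C(2)−D(3): -1≡25 → Z
Q(16)−B(1): 15 → P
J(9)−S(18): -9≡17 → R

GVTZPR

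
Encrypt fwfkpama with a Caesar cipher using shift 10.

pgpuzkwk

f(5): 5+10=15 → p
w(22): 22+10=32≡6 → g
f(5): 5+10=15 → p
k(10): 10+10=20 → u
p(15): 15+10=25 → z
a(0): 0+10=10 → k
m(12): 12+10=22 → w
a(0): 0+10=10 → k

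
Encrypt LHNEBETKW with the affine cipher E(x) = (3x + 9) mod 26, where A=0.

L(11): 3·11+9=42≡16 → Q
H(7): 3·7+9=30≡4 → E
N(13): 3·13+9=48≡22 → W
E(4): 3·4+9=21 → V
B(1): 3·1+9=12 → M
E(4): 3·4+9=21 → V
T(19): 3·19+9=66≡14 → O
K(10): 3·10+9=39≡13 → N
W(22): 3·22+9=75≡23 → X

QEWVMVONX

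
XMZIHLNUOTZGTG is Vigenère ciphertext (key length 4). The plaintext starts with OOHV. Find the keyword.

Subtract each crib letter from the matching ciphertext letter (mod 26):
X(23)−O(14)=9 → J
M(12)−O(14)=-2≡24 → Y
Z(25)−H(7)=18 → S
I(8)−V(21)=-13≡13 → N

JYSN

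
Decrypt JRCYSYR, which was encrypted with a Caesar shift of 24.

J(9): 9−24=-15≡11 → L
R(17): 17−24=-7≡19 → T
C(2): 2−24=-22≡4 → E
Y(24): 24−24=0 → A
S(18): 18−24=-6≡20 → U
Y(24): 24−24=0 → A
R(17): 17−24=-7≡19 → T

LTEAUAT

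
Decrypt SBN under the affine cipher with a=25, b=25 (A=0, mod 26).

The inverse of 25 mod 26 is 25, since 25·25=625≡1. Apply D(y)=25·(y−25) mod 26:
S(18): 25·(18−25)=-175≡7 → H
B(1): 25·(1−25)=-600≡24 → Y
N(13): 25·(13−25)=-300≡12 → M

HYM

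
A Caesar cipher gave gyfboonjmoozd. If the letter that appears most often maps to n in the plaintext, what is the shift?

1

The most frequent ciphertext letter is o (appears 4 times).
o is position 14; n is position 13.
Shift = 1.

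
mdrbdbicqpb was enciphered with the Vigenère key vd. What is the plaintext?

Repeat the key across the ciphertext: vdvdvdvdvdv
m(12)−v(21): -9≡17 → r
d(3)−d(3): 0 → a
r(17)−v(21): -4≡22 → w
b(1)−d(3): -2≡24 → y
d(3)−v(21): -18≡8 → i
b(1)−d(3): -2≡24 → y
i(8)−v(21): -13≡13 → n
c(2)−d(3): -1≡25 → z
q(16)−v(21): -5≡21 → v
p(15)−d(3): 12 → m
b(1)−v(21): -20≡6 → g

rawyiynzvmg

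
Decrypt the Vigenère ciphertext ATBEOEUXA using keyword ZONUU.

BFOKUFGKG

Repeat the key across the ciphertext: ZONUUZONU
A(0)−Z(25): -25≡1 → B
T(19)−O(14): 5 → F
B(1)−N(13): -12≡14 → O
E(4)−U(20): -16≡10 → K
O(14)−U(20): -6≡20 → U
E(4)−Z(25): -21≡5 → F
U(20)−O(14): 6 → G
X(23)−N(13): 10 → K
A(0)−U(20): -20≡6 → G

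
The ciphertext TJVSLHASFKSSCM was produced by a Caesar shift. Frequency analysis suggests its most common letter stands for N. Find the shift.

The most frequent ciphertext letter is S (appears 4 times).
S is position 18; N is position 13.
Shift = 5.

5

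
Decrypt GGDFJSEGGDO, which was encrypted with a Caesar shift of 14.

SSPRVEQSSPA

G(6): 6−14=-8≡18 → S
G(6): 6−14=-8≡18 → S
D(3): 3−14=-11≡15 → P
F(5): 5−14=-9≡17 → R
J(9): 9−14=-5≡21 → V
S(18): 18−14=4 → E
E(4): 4−14=-10≡16 → Q
G(6): 6−14=-8≡18 → S
G(6): 6−14=-8≡18 → S
D(3): 3−14=-11≡15 → P
O(14): 14−14=0 → A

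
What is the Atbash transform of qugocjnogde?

jftlxqmltwv

q(16) → j(9)
u(20) → f(5)
g(6) → t(19)
o(14) → l(11)
c(2) → x(23)
j(9) → q(16)
n(13) → m(12)
o(14) → l(11)
g(6) → t(19)
d(3) → w(22)
e(4) → v(21)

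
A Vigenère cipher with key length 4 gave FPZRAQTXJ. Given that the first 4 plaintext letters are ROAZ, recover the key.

Subtract each crib letter from the matching ciphertext letter (mod 26):
F(5)−R(17)=-12≡14 → O
P(15)−O(14)=1 → B
Z(25)−A(0)=25 → Z
R(17)−Z(25)=-8≡18 → S

OBZS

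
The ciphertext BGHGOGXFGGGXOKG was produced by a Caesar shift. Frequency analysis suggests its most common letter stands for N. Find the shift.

The most frequent ciphertext letter is G (appears 7 times).
G is position 6; N is position 13.
Shift = -7≡19.

19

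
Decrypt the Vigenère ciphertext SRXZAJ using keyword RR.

Repeat the key across the ciphertext: RRRRRR
S(18)−R(17): 1 → B
R(17)−R(17): 0 → A
X(23)−R(17): 6 → G
Z(25)−R(17): 8 → I
A(0)−R(17): -17≡9 → J
J(9)−R(17): -8≡18 → S

BAGIJS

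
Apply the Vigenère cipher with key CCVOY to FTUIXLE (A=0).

HVPWVNG

Repeat the key across the message: CCVOYCC
F(5)+C(2): 7 → H
T(19)+C(2): 21 → V
U(20)+V(21): 41≡15 → P
I(8)+O(14): 22 → W
X(23)+Y(24): 47≡21 → V
L(11)+C(2): 13 → N
E(4)+C(2): 6 → G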